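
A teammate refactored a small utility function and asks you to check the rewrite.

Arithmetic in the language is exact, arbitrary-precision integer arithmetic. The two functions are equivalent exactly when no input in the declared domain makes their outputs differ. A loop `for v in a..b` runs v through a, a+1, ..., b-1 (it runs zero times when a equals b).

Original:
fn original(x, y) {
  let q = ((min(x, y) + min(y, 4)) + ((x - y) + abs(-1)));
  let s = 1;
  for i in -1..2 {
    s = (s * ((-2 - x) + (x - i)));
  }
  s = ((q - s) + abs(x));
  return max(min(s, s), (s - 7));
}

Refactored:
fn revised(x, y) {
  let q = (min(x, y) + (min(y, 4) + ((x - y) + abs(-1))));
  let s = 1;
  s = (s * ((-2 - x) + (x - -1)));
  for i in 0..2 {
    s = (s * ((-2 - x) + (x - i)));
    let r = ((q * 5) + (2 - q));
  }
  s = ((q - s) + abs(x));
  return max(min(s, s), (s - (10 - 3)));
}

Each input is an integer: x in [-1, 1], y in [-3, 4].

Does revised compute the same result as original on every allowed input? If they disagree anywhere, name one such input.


Behavior is preserved: although loop structure differs, plus statement counts differ, plus constant usage differs, plus arithmetic usage differs, plus local variable names differ, the outputs never diverge.
Spot check at x=1, y=-2 — original: q = 0; s = 1; [i=-1]; s = -1; [i=0]; s = 2; [i=1]; s = -6; s = 7; return 7. revised: q = 0; s = 1; s = -1; [i=0]; s = 2; r = 2; [i=1]; s = -6; r = 2; s = 7; return 7. Both give 7.
Across all 24 domain points the two functions coincide.
verdict: equivalent


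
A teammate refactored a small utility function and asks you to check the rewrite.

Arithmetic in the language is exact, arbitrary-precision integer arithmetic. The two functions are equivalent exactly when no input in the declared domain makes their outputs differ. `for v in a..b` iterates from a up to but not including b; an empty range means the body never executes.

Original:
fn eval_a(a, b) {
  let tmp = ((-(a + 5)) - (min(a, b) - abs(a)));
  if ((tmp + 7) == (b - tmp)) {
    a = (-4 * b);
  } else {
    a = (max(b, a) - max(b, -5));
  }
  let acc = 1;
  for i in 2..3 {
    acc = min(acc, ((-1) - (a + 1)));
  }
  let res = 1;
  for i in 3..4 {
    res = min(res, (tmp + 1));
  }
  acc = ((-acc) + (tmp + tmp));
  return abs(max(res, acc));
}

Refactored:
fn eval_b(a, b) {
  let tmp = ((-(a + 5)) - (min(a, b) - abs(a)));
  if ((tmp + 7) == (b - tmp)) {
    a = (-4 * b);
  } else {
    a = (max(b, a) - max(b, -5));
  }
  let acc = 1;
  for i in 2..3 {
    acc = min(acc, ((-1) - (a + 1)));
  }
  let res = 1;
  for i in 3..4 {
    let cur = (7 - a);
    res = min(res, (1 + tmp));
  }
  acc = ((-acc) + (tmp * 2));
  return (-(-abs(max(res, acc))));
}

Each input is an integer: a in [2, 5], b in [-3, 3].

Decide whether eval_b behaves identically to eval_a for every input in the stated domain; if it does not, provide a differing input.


Comparing the listings, the differences include: statement counts differ; and local variable names differ; and constant usage differs; and arithmetic usage differs.
As a probe, take a=5, b=1: eval_a runs tmp := -6 | ((tmp + 7) == (b - tmp)): false | a := 4 | acc := 1 | iter i=2: | acc := -6 | res := 1 | iter i=3: | res := -5 | acc := -6 | result 5; eval_b runs tmp := -6 | ((tmp + 7) == (b - tmp)): false | a := 4 | acc := 1 | iter i=2: | acc := -6 | res := 1 | iter i=3: | cur := 3 | res := -5 | acc := -6 | result 5; both end at 5.
Sweeping the whole domain (28 inputs) finds no disagreement.
verdict: equivalent


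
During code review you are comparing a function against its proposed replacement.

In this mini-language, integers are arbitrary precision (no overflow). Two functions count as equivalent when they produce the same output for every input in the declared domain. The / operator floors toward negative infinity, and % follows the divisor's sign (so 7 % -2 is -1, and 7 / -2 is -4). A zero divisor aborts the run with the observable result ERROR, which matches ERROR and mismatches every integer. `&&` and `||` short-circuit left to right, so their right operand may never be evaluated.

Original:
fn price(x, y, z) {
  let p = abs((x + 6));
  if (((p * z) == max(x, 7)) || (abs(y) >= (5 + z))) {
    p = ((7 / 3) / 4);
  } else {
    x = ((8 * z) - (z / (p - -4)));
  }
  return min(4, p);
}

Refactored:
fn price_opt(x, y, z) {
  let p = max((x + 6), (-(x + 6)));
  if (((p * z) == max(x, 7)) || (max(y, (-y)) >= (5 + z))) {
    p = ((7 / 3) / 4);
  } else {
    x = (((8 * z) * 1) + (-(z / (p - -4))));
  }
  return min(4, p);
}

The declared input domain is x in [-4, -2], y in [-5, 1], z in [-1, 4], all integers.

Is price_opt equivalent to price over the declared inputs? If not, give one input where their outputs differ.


The two are interchangeable: constant usage differs, and arithmetic usage differs, and min/max/abs usage differs, and every declared input agrees.
As a probe, take x=-4, y=-1, z=2: price runs p becomes 2; next (((p * z) == max(x, 7)) || (abs(y) >= (5 + z))) evaluates to false; next x becomes 16; next final value 2; price_opt runs p becomes 2; next (((p * z) == max(x, 7)) || (max(y, (-y)) >= (5 + z))) evaluates to false; next x becomes 16; next final value 2; both end at 2.
Checked all 126 inputs in the declared domain: the outputs agree on every one.
verdict: equivalent


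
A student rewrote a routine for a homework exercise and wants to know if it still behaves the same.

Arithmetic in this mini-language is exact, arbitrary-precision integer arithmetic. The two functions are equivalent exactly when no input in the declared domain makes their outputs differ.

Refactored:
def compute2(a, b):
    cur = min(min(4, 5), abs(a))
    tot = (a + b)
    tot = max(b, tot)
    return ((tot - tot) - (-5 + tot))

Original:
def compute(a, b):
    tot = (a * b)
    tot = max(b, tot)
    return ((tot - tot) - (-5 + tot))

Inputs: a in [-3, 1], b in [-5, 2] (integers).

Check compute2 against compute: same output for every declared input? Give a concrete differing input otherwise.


Evaluate both at a=-3, b=-5.
compute: tot = 15; tot = 15; return -10
compute2: cur = 3; tot = -8; tot = -5; return 10
-10 against 10: the behavior changed.
verdict: not equivalent; witness: a=-3, b=-5


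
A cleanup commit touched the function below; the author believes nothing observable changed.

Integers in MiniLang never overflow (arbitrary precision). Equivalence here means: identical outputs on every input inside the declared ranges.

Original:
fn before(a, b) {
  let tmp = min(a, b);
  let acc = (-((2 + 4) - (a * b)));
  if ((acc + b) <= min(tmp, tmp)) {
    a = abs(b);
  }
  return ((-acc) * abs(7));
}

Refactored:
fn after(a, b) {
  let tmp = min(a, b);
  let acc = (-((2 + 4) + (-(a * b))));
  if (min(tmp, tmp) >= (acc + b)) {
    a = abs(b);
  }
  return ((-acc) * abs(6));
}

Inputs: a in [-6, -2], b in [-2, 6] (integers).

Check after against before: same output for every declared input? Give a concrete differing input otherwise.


Take a=-6, b=-2.
before: tmp=-6, then acc=6, then ((acc + b) <= min(tmp, tmp)) is false, then returns -42
after: tmp=-6, then acc=6, then (min(tmp, tmp) >= (acc + b)) is false, then returns -36
-42 and -36 differ, so these are not the same function on this domain.
verdict: not equivalent; witness: a=-6, b=-2


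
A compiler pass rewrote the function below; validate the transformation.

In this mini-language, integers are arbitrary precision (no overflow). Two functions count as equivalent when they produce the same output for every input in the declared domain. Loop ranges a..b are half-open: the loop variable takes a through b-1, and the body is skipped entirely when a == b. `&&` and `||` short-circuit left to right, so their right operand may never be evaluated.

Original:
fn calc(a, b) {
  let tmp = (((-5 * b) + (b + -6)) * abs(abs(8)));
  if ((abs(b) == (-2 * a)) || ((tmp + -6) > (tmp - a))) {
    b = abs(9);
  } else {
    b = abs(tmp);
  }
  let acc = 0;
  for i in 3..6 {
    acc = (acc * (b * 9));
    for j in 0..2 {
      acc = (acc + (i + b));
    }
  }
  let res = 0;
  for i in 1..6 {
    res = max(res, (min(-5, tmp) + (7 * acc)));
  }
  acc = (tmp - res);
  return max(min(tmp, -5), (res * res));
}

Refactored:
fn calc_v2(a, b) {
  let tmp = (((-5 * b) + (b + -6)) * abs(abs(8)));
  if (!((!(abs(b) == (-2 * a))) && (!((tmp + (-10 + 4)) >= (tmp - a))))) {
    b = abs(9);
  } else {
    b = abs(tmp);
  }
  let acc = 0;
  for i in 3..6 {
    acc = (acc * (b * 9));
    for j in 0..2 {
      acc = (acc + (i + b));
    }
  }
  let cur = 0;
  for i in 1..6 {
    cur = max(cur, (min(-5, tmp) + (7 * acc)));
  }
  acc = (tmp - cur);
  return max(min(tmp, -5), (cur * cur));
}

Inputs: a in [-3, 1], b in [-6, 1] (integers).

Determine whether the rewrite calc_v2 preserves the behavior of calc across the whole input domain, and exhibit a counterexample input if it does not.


Equivalent. The suspicious-looking change has no observable effect anywhere in the declared ranges.
Sweeping the whole domain (40 inputs) finds no disagreement.
Tracing a=1, b=-2: calc: tmp := 16 | ((abs(b) == (-2 * a)) || ((tmp + -6) > (tmp - a))): false | b := 16 | acc := 0 | iter i=3: | acc := 0 | iter j=0: | acc := 19 | iter j=1: | acc := 38 | iter i=4: | acc := 5472 | iter j=0: | acc := 5492 | iter j=1: | acc := 5512 | iter i=5: | acc := 793728 | iter j=0: | acc := 793749 | iter j=1: | acc := 793770 | res := 0 | iter i=1: | res := 5556385 | iter i=2: | res := 5556385 | iter i=3: | res := 5556385 | iter i=4: | res := 5556385 | iter i=5: | res := 5556385 | acc := -5556369 | result 30873414268225 | calc_v2: tmp := 16 | (!((!(abs(b) == (-2 * a))) && (!((tmp + (-10 + 4)) >= (tmp - a))))): false | b := 16 | acc := 0 | iter i=3: | acc := 0 | iter j=0: | acc := 19 | iter j=1: | acc := 38 | iter i=4: | acc := 5472 | iter j=0: | acc := 5492 | iter j=1: | acc := 5512 | iter i=5: | acc := 793728 | iter j=0: | acc := 793749 | iter j=1: | acc := 793770 | cur := 0 | iter i=1: | cur := 5556385 | iter i=2: | cur := 5556385 | iter i=3: | cur := 5556385 | iter i=4: | cur := 5556385 | iter i=5: | cur := 5556385 | acc := -5556369 | result 30873414268225 — matching result 30873414268225.
verdict: equivalent


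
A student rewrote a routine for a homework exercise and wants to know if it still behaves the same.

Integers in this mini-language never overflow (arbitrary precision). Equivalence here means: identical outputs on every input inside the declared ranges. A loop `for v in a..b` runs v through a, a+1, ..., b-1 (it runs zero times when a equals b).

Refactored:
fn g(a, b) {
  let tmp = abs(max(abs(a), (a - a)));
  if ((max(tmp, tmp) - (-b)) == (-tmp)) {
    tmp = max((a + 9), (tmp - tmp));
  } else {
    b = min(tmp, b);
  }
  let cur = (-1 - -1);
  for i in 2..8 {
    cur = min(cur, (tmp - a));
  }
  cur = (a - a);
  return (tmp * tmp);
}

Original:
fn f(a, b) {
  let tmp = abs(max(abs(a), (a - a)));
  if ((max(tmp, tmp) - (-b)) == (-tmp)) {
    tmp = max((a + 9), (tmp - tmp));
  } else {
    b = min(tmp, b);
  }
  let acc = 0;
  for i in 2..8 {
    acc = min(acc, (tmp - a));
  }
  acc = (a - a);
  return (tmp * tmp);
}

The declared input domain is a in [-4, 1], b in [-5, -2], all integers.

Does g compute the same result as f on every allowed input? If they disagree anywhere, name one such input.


Equivalent — the differences include local variable names differ, plus constant usage differs, plus arithmetic usage differs, yet no declared input distinguishes the two.
Spot check at a=0, b=-3 — f: tmp=0, then ((max(tmp, tmp) - (-b)) == (-tmp)) is false, then b=-3, then acc=0, then (i=2), then acc=0, then (i=3), then acc=0, then (i=4), then acc=0, then (i=5), then acc=0, then (i=6), then acc=0, then (i=7), then acc=0, then acc=0, then returns 0. g: tmp=0, then ((max(tmp, tmp) - (-b)) == (-tmp)) is false, then b=-3, then cur=0, then (i=2), then cur=0, then (i=3), then cur=0, then (i=4), then cur=0, then (i=5), then cur=0, then (i=6), then cur=0, then (i=7), then cur=0, then cur=0, then returns 0. Both give 0.
Across all 24 domain points the two functions coincide.
verdict: equivalent


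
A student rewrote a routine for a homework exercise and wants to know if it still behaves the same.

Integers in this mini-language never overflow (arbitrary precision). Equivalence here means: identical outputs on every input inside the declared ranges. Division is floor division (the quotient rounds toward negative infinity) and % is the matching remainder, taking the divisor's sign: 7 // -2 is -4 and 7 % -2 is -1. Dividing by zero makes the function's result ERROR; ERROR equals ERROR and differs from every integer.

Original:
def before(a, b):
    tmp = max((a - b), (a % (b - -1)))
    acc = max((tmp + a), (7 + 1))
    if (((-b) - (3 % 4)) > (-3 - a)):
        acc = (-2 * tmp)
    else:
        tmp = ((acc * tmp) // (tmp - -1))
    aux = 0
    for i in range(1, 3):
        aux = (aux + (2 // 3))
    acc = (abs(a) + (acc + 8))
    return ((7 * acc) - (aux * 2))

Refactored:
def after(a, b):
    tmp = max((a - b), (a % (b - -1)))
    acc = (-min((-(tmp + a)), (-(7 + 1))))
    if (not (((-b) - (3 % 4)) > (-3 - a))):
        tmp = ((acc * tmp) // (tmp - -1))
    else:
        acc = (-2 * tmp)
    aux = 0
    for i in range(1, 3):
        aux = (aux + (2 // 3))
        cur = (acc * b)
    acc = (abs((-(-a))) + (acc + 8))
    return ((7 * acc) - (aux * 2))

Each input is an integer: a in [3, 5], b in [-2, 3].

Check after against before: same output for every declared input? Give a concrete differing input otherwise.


Among the additions is an assignment to `cur` whose value nothing reads, and its value is discarded.
Tracing a=4, b=-1: before: divide-by-zero, output ERROR | after: divide-by-zero, output ERROR — matching result ERROR.
Every one of the 18 inputs gives matching results.
verdict: equivalent


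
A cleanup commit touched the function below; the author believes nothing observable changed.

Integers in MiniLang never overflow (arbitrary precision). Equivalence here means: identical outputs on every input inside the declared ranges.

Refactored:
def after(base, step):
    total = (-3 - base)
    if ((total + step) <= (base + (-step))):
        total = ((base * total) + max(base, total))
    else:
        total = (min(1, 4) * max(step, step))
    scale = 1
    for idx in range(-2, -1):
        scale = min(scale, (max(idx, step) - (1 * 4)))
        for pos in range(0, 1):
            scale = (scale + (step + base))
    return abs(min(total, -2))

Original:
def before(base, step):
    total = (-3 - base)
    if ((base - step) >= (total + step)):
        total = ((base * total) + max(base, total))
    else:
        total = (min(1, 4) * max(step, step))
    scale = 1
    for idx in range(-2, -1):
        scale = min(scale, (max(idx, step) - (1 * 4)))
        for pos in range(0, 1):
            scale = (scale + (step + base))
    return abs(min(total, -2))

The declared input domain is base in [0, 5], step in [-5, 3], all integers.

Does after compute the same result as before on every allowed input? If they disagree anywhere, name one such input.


Differences: arithmetic usage differs; also comparison usage differs — yet all 54 inputs agree.
verdict: equivalent


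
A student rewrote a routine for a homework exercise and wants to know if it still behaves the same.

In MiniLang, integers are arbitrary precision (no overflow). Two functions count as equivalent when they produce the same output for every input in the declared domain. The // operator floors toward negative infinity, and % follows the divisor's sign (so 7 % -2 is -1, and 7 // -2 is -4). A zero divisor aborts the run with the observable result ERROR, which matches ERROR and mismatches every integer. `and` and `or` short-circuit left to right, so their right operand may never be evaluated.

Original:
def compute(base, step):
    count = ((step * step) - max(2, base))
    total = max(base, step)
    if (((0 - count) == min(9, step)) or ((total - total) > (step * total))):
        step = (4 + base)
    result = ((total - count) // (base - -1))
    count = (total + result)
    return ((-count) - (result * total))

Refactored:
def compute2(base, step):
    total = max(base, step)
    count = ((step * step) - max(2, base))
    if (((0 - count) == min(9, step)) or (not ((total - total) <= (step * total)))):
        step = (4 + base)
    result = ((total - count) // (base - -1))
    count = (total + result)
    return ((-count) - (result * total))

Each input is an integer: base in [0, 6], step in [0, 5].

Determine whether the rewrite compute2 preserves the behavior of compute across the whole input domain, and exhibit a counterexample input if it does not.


Equivalent — the differences include boolean connective usage differs; comparison usage differs, yet no declared input distinguishes the two.
Spot check at base=2, step=3 — compute: count becomes 7; next total becomes 3; next (((0 - count) == min(9, step)) or ((total - total) > (step * total))) evaluates to false; next result becomes -2; next count becomes 1; next final value 5. compute2: total becomes 3; next count becomes 7; next (((0 - count) == min(9, step)) or (not ((total - total) <= (step * total)))) evaluates to false; next result becomes -2; next count becomes 1; next final value 5. Both give 5.
Every one of the 42 inputs gives matching results.
verdict: equivalent


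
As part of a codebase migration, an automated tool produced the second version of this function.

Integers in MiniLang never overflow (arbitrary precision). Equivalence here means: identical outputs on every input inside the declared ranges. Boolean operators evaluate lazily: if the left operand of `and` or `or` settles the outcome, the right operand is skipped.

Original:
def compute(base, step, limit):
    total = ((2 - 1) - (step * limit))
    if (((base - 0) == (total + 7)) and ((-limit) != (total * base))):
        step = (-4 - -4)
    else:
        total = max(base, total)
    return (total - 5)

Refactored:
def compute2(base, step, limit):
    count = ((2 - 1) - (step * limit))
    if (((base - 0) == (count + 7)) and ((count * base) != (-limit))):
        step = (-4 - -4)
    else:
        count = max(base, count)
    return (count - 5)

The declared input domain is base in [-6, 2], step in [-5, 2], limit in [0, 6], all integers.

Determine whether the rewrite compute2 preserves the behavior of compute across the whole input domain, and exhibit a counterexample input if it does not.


The two versions differ — the changes include local variable names differ.
One worked example (base=1, step=-5, limit=4) — compute: total=21, then (((base - 0) == (total + 7)) and ((-limit) != (total * base))) is false, then total=21, then returns 16; compute2: count=21, then (((base - 0) == (count + 7)) and ((count * base) != (-limit))) is false, then count=21, then returns 16; agreement on 16.
Every one of the 504 inputs gives matching results.
verdict: equivalent


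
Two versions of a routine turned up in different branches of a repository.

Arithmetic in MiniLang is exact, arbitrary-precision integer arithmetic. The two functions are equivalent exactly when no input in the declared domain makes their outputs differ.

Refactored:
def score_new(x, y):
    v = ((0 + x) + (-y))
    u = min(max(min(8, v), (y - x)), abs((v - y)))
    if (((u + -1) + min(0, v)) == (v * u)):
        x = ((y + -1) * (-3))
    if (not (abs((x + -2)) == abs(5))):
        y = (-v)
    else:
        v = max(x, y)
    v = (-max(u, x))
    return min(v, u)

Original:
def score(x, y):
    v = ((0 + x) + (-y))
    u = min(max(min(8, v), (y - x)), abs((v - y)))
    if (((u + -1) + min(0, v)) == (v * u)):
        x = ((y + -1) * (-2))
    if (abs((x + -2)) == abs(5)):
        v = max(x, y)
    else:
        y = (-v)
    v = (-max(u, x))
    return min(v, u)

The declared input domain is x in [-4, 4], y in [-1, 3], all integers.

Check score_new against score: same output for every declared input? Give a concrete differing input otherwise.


There is a counterexample at x=-3, y=-1: -4 on one side, -6 on the other.
score: v = -2; u = 1; (((u + -1) + min(0, v)) == (v * u)) -> true; x = 4; (abs((x + -2)) == abs(5)) -> false; y = 2; v = -4; return -4
score_new: v = -2; u = 1; (((u + -1) + min(0, v)) == (v * u)) -> true; x = 6; (not (abs((x + -2)) == abs(5))) -> true; y = 2; v = -6; return -6
verdict: not equivalent; witness: x=-3, y=-1


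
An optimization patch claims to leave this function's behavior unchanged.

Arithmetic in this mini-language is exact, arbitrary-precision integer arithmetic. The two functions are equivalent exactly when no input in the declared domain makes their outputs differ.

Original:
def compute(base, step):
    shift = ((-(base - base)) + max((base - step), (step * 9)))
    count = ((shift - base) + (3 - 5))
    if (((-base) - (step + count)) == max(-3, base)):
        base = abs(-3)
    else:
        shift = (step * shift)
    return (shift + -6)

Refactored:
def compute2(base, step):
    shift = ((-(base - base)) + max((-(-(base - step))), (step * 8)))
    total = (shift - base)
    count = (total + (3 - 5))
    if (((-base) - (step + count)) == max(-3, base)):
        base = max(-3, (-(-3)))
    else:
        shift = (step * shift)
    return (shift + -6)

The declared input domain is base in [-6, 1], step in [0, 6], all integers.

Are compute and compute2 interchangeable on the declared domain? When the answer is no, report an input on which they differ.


Not equivalent: base=-6, step=1 separates them (3 vs 2).
compute: shift becomes 9; next count becomes 13; next (((-base) - (step + count)) == max(-3, base)) evaluates to false; next shift becomes 9; next final value 3
compute2: shift becomes 8; next total becomes 14; next count becomes 12; next (((-base) - (step + count)) == max(-3, base)) evaluates to false; next shift becomes 8; next final value 2
verdict: not equivalent; witness: base=-6, step=1


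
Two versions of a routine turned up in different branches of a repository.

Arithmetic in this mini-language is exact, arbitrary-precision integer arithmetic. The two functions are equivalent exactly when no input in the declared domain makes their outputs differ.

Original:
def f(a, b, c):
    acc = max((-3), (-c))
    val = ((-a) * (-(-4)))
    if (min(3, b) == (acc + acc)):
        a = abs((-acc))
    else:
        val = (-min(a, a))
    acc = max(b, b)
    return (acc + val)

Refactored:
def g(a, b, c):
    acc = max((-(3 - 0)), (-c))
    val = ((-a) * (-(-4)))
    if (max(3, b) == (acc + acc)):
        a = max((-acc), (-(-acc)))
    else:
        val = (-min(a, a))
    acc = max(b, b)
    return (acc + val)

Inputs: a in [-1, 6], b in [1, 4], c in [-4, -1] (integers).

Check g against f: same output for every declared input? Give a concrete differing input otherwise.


Try a=-1, b=2, c=-1.
f: acc := 1 | val := 4 | (min(3, b) == (acc + acc)): true | a := 1 | acc := 2 | result 6
g: acc := 1 | val := 4 | (max(3, b) == (acc + acc)): false | val := 1 | acc := 2 | result 3
6 against 3: the behavior changed.
verdict: not equivalent; witness: a=-1, b=2, c=-1


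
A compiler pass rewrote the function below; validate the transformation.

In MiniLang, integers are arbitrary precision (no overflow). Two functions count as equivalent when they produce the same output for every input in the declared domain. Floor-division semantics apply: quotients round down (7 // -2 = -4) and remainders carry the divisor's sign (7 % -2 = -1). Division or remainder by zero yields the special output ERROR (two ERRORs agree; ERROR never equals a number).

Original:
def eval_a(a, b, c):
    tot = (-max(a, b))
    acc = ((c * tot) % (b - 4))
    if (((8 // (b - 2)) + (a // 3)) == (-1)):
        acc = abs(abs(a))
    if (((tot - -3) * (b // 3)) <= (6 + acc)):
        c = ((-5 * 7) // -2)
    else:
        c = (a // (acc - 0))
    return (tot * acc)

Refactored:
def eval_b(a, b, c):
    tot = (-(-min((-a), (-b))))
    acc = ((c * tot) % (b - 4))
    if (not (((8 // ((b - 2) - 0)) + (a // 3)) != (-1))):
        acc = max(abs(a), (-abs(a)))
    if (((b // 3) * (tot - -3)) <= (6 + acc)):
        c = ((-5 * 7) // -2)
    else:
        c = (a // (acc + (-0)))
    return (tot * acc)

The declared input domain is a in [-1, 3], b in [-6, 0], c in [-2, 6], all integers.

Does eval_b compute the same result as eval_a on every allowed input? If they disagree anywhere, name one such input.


This is a faithful refactor — arithmetic usage differs, constant usage differs, comparison usage differs, min/max/abs usage differs, boolean connective usage differs, but the computed results match everywhere.
Tracing a=-1, b=-5, c=1: eval_a: tot=1, then acc=-8, then (((8 // (b - 2)) + (a // 3)) == (-1)) is false, then (((tot - -3) * (b // 3)) <= (6 + acc)) is true, then c=17, then returns -8 | eval_b: tot=1, then acc=-8, then (not (((8 // ((b - 2) - 0)) + (a // 3)) != (-1))) is false, then (((b // 3) * (tot - -3)) <= (6 + acc)) is true, then c=17, then returns -8 — matching result -8.
Across all 315 domain points the two functions coincide.
verdict: equivalent


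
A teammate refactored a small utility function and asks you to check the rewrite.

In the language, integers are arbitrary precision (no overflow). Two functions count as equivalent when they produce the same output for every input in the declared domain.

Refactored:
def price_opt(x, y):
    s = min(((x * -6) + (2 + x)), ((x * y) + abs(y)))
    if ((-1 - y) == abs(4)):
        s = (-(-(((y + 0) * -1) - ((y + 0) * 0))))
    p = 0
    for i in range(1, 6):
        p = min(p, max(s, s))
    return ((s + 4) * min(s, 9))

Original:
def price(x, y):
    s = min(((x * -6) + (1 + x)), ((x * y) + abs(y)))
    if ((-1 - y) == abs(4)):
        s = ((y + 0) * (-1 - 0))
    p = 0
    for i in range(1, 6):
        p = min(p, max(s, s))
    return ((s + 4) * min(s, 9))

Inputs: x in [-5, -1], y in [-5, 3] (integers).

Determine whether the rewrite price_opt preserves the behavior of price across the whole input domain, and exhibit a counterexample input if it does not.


x=-2, y=-4 yields 135 from price but 144 from price_opt.
verdict: not equivalent; witness: x=-2, y=-4


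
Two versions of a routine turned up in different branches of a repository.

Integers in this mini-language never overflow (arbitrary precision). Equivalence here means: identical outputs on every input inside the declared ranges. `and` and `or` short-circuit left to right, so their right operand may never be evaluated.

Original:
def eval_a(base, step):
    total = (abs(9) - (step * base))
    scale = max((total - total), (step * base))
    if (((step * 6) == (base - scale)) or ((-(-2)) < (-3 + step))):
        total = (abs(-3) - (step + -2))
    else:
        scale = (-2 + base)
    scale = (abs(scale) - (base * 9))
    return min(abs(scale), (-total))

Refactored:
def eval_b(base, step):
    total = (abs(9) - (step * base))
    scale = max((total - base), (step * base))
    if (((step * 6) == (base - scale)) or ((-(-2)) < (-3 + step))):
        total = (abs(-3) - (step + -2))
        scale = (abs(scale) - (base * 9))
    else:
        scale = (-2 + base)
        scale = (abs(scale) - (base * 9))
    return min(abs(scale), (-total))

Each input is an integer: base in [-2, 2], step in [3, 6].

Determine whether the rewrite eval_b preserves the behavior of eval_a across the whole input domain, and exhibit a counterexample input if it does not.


Run the pair on base=0, step=6.
eval_a: total becomes 9; next scale becomes 0; next (((step * 6) == (base - scale)) or ((-(-2)) < (-3 + step))) evaluates to true; next total becomes -1; next scale becomes 0; next final value 0
eval_b: total becomes 9; next scale becomes 9; next (((step * 6) == (base - scale)) or ((-(-2)) < (-3 + step))) evaluates to true; next total becomes -1; next scale becomes 9; next final value 1
0 vs 1 — the two versions disagree here.
verdict: not equivalent; witness: base=0, step=6


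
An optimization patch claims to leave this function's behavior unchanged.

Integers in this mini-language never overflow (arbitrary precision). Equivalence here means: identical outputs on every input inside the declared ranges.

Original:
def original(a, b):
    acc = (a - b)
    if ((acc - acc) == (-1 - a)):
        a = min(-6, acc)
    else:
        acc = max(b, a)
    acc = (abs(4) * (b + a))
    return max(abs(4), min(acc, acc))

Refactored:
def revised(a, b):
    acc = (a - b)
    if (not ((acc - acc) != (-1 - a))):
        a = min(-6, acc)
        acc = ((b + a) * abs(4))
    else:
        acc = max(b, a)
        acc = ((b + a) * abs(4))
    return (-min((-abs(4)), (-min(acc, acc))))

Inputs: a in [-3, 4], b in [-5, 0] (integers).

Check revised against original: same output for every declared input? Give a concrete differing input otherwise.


Equivalent — the differences include constant usage differs; and min/max/abs usage differs; and arithmetic usage differs; and comparison usage differs; and statement counts differ; and boolean connective usage differs, yet no declared input distinguishes the two.
Spot check at a=-1, b=-3 — original: acc becomes 2; next ((acc - acc) == (-1 - a)) evaluates to true; next a becomes -6; next acc becomes -36; next final value 4. revised: acc becomes 2; next (not ((acc - acc) != (-1 - a))) evaluates to true; next a becomes -6; next acc becomes -36; next final value 4. Both give 4.
An exhaustive pass over the 48 declared inputs shows identical outputs.
verdict: equivalent


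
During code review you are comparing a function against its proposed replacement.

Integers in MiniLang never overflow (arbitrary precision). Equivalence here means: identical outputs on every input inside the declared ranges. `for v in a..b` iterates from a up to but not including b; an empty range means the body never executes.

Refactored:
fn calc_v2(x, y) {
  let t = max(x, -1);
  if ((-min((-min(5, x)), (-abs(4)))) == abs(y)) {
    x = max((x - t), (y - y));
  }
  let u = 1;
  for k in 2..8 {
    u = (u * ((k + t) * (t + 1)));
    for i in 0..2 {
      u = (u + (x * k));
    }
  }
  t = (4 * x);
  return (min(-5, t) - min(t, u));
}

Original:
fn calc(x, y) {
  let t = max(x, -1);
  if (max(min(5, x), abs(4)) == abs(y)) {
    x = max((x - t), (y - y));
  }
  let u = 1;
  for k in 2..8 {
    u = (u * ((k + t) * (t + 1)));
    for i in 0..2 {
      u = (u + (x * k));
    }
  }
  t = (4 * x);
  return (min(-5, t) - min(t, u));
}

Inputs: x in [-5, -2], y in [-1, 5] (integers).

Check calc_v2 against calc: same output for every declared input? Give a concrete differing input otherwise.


Differences: min/max/abs usage differs — yet all 28 inputs agree.
verdict: equivalent


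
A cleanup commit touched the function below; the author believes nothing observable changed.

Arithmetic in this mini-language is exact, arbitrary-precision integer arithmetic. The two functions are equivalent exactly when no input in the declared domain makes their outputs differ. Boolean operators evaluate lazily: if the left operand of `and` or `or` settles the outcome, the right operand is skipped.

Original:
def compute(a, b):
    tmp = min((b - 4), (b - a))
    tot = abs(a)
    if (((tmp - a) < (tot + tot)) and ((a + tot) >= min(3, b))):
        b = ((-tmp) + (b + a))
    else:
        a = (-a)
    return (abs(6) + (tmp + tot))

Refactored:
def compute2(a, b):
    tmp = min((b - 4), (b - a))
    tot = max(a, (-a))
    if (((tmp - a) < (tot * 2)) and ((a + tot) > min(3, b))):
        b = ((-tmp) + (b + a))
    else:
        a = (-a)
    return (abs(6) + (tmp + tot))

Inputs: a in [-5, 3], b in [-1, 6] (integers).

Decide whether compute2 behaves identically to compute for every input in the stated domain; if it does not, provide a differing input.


The suspicious edit (`((a + tot) >= min(3, b))` became `((a + tot) > min(3, b))`) never changes the result for any input inside the declared domain.
One worked example (a=-3, b=1) — compute: tmp = -3; tot = 3; (((tmp - a) < (tot + tot)) and ((a + tot) >= min(3, b))) -> false; a = 3; return 6; compute2: tmp = -3; tot = 3; (((tmp - a) < (tot * 2)) and ((a + tot) > min(3, b))) -> false; a = 3; return 6; agreement on 6.
Checked all 72 inputs in the declared domain: the outputs agree on every one.
verdict: equivalent


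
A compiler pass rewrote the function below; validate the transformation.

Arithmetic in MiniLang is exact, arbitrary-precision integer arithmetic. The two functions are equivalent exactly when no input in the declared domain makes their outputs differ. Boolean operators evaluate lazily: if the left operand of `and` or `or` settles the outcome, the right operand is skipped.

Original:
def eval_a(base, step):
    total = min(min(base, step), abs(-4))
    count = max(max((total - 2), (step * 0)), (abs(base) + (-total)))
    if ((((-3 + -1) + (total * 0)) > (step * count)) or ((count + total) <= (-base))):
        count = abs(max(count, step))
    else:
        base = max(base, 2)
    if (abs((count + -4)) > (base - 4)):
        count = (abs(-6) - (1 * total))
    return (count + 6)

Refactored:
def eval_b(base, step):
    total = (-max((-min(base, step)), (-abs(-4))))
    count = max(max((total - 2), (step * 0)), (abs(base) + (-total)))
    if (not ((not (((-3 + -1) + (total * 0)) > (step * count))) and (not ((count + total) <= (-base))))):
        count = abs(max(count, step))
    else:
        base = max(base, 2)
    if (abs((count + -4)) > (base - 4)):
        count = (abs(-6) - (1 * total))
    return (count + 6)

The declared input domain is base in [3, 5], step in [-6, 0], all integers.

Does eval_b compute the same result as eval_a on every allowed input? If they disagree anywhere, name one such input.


Changes here: min/max/abs usage differs; also boolean connective usage differs; the full 21-point sweep finds no disagreement.
verdict: equivalent


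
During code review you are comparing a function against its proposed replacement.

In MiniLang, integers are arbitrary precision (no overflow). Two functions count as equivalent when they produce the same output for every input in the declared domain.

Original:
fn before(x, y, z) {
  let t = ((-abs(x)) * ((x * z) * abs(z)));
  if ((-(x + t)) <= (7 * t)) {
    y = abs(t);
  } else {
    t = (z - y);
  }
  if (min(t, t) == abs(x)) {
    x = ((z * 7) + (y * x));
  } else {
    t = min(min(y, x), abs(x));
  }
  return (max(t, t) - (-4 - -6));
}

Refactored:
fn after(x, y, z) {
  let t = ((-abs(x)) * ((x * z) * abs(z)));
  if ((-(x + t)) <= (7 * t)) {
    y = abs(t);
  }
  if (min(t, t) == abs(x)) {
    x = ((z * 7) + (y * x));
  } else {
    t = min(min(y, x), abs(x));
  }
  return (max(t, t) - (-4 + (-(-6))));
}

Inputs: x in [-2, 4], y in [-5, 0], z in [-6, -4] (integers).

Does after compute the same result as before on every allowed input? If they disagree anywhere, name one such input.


Evaluate both at x=-1, y=-5, z=-4.
before: t=-16, then ((-(x + t)) <= (7 * t)) is false, then t=1, then (min(t, t) == abs(x)) is true, then x=-23, then returns -1
after: t=-16, then ((-(x + t)) <= (7 * t)) is false, then (min(t, t) == abs(x)) is false, then t=-5, then returns -7
-1 against -7: the behavior changed.
verdict: not equivalent; witness: x=-1, y=-5, z=-4


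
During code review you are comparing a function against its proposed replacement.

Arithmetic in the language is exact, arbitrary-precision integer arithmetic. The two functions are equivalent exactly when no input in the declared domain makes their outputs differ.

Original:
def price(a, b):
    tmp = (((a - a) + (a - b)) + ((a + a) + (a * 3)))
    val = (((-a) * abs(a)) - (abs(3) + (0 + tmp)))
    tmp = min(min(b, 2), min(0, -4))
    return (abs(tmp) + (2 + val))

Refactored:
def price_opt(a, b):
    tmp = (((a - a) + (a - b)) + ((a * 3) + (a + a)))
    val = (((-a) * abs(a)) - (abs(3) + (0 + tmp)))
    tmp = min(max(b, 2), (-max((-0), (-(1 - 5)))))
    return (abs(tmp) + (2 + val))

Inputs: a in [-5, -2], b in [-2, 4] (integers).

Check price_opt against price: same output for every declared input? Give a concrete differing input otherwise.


Although `min(b, 2)` became `max(b, 2)`, no input in the stated domain can expose it; all 28 inputs agree.
verdict: equivalent


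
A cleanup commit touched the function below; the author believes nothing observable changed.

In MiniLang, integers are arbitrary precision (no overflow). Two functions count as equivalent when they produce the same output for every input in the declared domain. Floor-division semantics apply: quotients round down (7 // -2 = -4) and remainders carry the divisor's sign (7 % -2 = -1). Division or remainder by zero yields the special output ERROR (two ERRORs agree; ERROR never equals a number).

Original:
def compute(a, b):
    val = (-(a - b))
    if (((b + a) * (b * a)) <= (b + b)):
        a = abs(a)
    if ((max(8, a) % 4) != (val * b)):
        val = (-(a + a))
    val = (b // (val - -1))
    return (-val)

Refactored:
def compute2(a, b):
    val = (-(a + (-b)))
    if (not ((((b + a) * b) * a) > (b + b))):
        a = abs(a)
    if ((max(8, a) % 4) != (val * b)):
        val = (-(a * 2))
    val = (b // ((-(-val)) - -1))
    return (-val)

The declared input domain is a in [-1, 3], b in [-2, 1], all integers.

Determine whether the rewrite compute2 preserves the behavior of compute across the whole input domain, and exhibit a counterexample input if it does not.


Behavior is preserved: although boolean connective usage differs; arithmetic usage differs; constant usage differs; comparison usage differs, the outputs never diverge.
Tracing a=2, b=1: compute: val = -1; (((b + a) * (b * a)) <= (b + b)) -> false; ((max(8, a) % 4) != (val * b)) -> true; val = -4; val = -1; return 1 | compute2: val = -1; (not ((((b + a) * b) * a) > (b + b))) -> false; ((max(8, a) % 4) != (val * b)) -> true; val = -4; val = -1; return 1 — matching result 1.
Sweeping the whole domain (20 inputs) finds no disagreement.
verdict: equivalent


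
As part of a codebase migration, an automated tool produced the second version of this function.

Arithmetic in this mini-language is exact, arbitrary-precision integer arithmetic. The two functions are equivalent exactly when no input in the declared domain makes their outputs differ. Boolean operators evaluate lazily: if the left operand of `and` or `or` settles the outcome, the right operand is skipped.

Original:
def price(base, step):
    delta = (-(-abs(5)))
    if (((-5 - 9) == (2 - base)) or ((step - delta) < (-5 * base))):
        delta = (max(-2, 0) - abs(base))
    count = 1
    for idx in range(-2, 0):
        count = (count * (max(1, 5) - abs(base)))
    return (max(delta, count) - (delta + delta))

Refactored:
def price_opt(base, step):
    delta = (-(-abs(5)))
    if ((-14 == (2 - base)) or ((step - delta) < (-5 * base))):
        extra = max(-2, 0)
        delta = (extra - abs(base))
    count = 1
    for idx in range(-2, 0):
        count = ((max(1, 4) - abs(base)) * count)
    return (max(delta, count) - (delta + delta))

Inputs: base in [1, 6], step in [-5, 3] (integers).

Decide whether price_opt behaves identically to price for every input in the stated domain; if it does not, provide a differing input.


At base=1, step=-5: price gives 18, price_opt gives 11.
verdict: not equivalent; witness: base=1, step=-5


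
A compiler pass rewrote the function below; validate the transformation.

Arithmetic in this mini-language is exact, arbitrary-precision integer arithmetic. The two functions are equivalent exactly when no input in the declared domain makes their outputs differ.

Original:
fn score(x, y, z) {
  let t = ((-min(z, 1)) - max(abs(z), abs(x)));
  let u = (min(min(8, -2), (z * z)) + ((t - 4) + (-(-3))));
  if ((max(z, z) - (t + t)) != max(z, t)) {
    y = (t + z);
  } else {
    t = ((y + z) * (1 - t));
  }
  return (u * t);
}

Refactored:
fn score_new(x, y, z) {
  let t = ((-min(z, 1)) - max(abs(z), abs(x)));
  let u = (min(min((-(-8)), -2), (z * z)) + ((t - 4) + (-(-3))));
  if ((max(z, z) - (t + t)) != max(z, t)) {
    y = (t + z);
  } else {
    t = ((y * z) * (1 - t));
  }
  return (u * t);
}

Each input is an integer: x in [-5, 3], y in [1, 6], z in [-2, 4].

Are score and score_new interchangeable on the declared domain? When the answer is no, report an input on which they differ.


Not equivalent: x=0, y=1, z=0 separates them (-3 vs 0).
score: t := 0 | u := -3 | ((max(z, z) - (t + t)) != max(z, t)): false | t := 1 | result -3
score_new: t := 0 | u := -3 | ((max(z, z) - (t + t)) != max(z, t)): false | t := 0 | result 0
verdict: not equivalent; witness: x=0, y=1, z=0
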